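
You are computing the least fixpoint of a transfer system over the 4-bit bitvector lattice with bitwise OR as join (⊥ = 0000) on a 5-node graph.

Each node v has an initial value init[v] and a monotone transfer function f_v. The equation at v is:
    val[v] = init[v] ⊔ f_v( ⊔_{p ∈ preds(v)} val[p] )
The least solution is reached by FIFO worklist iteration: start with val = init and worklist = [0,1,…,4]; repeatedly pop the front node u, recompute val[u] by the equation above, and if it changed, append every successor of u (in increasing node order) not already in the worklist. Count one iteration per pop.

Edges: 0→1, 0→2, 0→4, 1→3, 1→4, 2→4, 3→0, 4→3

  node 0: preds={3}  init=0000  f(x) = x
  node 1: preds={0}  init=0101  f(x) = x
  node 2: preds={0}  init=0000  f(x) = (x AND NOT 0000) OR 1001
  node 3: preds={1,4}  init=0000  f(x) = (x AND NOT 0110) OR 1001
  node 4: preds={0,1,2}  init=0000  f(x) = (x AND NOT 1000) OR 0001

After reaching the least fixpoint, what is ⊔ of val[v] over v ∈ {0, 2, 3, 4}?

Trace (11 dequeues):
  [1] u=0 | in 0000 | out 0000 | ==
  [2] u=1 | in 0000 | out 0101 | ==
  [3] u=2 | in 0000 | out 1001 | prev 0000 | push {}
  [4] u=3 | in 0101 | out 1001 | prev 0000 | push {0}
  [5] u=4 | in 1101 | out 0101 | prev 0000 | push {3}
  [6] u=0 | in 1001 | out 1001 | prev 0000 | push {1,2,4}
  [7] u=3 | in 0101 | out 1001 | ==
  [8] u=1 | in 1001 | out 1101 | prev 0101 | push {3}
  [9] u=2 | in 1001 | out 1001 | ==
  [10] u=4 | in 1101 | out 0101 | ==
  [11] u=3 | in 1101 | out 1001 | ==

Converged values:
  [0] 1001
  [1] 1101
  [2] 1001
  [3] 1001
  [4] 0101

1101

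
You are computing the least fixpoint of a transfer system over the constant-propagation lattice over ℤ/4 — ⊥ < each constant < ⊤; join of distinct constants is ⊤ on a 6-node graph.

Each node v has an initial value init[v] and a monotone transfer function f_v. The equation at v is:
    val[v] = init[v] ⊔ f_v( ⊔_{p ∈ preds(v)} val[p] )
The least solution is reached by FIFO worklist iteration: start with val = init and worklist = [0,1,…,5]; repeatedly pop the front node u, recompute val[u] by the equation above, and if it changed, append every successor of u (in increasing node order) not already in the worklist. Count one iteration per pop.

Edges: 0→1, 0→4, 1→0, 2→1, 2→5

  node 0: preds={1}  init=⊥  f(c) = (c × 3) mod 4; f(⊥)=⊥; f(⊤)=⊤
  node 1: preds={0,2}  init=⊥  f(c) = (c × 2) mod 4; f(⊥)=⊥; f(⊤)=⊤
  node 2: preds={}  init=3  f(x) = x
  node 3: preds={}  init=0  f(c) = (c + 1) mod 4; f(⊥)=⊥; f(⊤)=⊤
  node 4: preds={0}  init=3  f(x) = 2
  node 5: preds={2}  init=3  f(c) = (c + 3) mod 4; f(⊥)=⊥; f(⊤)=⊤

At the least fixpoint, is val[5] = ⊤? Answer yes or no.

yes

Trace (12 dequeues):
  [1] u=0 | in ⊥ | out ⊥ | ==
  [2] u=1 | in 3 | out 2 | prev ⊥ | push {0}
  [3] u=2 | in ⊥ | out 3 | ==
  [4] u=3 | in ⊥ | out 0 | ==
  [5] u=4 | in ⊥ | out ⊤ | prev 3 | push {}
  [6] u=5 | in 3 | out ⊤ | prev 3 | push {}
  [7] u=0 | in 2 | out 2 | prev ⊥ | push {1,4}
  [8] u=1 | in ⊤ | out ⊤ | prev 2 | push {0}
  [9] u=4 | in 2 | out ⊤ | ==
  [10] u=0 | in ⊤ | out ⊤ | prev 2 | push {1,4}
  [11] u=1 | in ⊤ | out ⊤ | ==
  [12] u=4 | in ⊤ | out ⊤ | ==

Converged values:
  [0] ⊤
  [1] ⊤
  [2] 3
  [3] 0
  [4] ⊤
  [5] ⊤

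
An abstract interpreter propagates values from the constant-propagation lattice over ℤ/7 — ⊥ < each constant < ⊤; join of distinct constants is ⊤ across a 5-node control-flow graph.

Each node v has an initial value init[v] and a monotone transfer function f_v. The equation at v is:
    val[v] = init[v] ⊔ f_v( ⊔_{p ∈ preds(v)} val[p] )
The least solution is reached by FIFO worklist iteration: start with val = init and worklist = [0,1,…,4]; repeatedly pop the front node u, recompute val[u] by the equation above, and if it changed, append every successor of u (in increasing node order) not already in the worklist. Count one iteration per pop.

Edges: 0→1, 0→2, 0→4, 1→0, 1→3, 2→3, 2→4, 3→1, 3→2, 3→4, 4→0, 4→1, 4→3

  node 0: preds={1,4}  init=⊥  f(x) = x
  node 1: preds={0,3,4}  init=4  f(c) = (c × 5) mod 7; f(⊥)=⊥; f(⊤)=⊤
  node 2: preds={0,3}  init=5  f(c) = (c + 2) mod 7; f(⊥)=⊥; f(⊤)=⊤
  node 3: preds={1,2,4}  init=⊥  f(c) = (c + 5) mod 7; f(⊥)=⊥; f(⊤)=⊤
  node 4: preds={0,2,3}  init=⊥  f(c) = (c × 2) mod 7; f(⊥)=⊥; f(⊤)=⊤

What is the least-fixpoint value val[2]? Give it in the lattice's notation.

Iteration log — 10 steps:
  step 1. node 0  ⊔preds=4  new=4  old=⊥  +wl: 
  step 2. node 1  ⊔preds=4  new=⊤  old=4  +wl: 0
  step 3. node 2  ⊔preds=4  new=⊤  old=5  +wl: 
  step 4. node 3  ⊔preds=⊤  new=⊤  old=⊥  +wl: 1,2
  step 5. node 4  ⊔preds=⊤  new=⊤  old=⊥  +wl: 3
  step 6. node 0  ⊔preds=⊤  new=⊤  old=4  +wl: 4
  step 7. node 1  ⊔preds=⊤  new=⊤  stable
  step 8. node 2  ⊔preds=⊤  new=⊤  stable
  step 9. node 3  ⊔preds=⊤  new=⊤  stable
  step 10. node 4  ⊔preds=⊤  new=⊤  stable

Least fixpoint reached:
  node 0: ⊤
  node 1: ⊤
  node 2: ⊤
  node 3: ⊤
  node 4: ⊤

⊤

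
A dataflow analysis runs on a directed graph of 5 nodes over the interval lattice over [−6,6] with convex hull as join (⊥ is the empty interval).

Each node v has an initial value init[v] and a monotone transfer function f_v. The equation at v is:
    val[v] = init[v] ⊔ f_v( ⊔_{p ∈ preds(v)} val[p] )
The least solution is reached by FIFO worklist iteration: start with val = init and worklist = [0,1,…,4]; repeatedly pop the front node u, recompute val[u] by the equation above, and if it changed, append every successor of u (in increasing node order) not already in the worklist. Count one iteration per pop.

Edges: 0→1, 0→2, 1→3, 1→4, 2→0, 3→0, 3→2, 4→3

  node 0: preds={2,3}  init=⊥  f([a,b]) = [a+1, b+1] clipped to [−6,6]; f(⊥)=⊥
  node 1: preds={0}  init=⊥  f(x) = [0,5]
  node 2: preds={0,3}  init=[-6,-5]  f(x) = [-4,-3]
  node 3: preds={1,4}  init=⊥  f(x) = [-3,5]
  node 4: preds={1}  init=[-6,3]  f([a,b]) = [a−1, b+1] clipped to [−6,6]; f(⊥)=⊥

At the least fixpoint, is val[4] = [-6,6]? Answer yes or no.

yes

Iteration log — 9 steps:
  step 1. node 0  ⊔preds=[-6,-5]  new=[-5,-4]  old=⊥  +wl: 
  step 2. node 1  ⊔preds=[-5,-4]  new=[0,5]  old=⊥  +wl: 
  step 3. node 2  ⊔preds=[-5,-4]  new=[-6,-3]  old=[-6,-5]  +wl: 0
  step 4. node 3  ⊔preds=[-6,5]  new=[-3,5]  old=⊥  +wl: 2
  step 5. node 4  ⊔preds=[0,5]  new=[-6,6]  old=[-6,3]  +wl: 3
  step 6. node 0  ⊔preds=[-6,5]  new=[-5,6]  old=[-5,-4]  +wl: 1
  step 7. node 2  ⊔preds=[-5,6]  new=[-6,-3]  stable
  step 8. node 3  ⊔preds=[-6,6]  new=[-3,5]  stable
  step 9. node 1  ⊔preds=[-5,6]  new=[0,5]  stable

Least fixpoint reached:
  node 0: [-5,6]
  node 1: [0,5]
  node 2: [-6,-3]
  node 3: [-3,5]
  node 4: [-6,6]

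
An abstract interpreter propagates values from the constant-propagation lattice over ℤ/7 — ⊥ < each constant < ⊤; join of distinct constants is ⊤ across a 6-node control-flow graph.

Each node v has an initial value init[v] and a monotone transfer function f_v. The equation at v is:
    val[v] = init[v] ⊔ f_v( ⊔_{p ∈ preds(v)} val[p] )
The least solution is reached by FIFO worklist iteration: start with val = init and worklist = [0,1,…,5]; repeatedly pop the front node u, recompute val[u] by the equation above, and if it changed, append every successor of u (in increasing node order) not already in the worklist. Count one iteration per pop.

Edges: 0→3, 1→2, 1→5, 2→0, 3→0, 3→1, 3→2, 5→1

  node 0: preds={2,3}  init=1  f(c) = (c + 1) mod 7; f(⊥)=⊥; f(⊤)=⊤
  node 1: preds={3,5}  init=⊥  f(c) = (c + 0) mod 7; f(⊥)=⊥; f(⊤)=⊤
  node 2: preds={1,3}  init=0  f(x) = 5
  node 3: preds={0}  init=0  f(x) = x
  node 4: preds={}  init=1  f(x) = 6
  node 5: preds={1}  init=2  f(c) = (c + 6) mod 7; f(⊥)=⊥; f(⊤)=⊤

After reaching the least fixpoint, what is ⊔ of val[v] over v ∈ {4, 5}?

Worklist (10 pops):
  #1 pop 0: in=0 → 1 (no change)
  #2 pop 1: in=⊤ → ⊤ (was ⊥); enqueue []
  #3 pop 2: in=⊤ → ⊤ (was 0); enqueue [0]
  #4 pop 3: in=1 → ⊤ (was 0); enqueue [1,2]
  #5 pop 4: in=⊥ → ⊤ (was 1); enqueue []
  #6 pop 5: in=⊤ → ⊤ (was 2); enqueue []
  #7 pop 0: in=⊤ → ⊤ (was 1); enqueue [3]
  #8 pop 1: in=⊤ → ⊤ (no change)
  #9 pop 2: in=⊤ → ⊤ (no change)
  #10 pop 3: in=⊤ → ⊤ (no change)

Fixpoint:
  val[0] = ⊤
  val[1] = ⊤
  val[2] = ⊤
  val[3] = ⊤
  val[4] = ⊤
  val[5] = ⊤

⊤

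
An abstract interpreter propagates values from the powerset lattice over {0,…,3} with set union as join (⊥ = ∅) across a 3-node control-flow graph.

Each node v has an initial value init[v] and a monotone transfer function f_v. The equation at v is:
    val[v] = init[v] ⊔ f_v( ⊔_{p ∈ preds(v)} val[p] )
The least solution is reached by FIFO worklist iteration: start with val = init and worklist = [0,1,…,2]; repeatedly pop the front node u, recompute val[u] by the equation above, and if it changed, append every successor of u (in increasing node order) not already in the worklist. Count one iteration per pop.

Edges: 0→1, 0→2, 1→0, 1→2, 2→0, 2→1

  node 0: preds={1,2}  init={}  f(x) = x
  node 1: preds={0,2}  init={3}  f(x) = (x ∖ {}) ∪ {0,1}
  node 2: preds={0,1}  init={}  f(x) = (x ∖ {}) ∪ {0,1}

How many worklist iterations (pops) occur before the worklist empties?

Iteration log — 6 steps:
  step 1. node 0  ⊔preds={3}  new={3}  old={}  +wl: 
  step 2. node 1  ⊔preds={3}  new={0,1,3}  old={3}  +wl: 0
  step 3. node 2  ⊔preds={0,1,3}  new={0,1,3}  old={}  +wl: 1
  step 4. node 0  ⊔preds={0,1,3}  new={0,1,3}  old={3}  +wl: 2
  step 5. node 1  ⊔preds={0,1,3}  new={0,1,3}  stable
  step 6. node 2  ⊔preds={0,1,3}  new={0,1,3}  stable

Least fixpoint reached:
  node 0: {0,1,3}
  node 1: {0,1,3}
  node 2: {0,1,3}

6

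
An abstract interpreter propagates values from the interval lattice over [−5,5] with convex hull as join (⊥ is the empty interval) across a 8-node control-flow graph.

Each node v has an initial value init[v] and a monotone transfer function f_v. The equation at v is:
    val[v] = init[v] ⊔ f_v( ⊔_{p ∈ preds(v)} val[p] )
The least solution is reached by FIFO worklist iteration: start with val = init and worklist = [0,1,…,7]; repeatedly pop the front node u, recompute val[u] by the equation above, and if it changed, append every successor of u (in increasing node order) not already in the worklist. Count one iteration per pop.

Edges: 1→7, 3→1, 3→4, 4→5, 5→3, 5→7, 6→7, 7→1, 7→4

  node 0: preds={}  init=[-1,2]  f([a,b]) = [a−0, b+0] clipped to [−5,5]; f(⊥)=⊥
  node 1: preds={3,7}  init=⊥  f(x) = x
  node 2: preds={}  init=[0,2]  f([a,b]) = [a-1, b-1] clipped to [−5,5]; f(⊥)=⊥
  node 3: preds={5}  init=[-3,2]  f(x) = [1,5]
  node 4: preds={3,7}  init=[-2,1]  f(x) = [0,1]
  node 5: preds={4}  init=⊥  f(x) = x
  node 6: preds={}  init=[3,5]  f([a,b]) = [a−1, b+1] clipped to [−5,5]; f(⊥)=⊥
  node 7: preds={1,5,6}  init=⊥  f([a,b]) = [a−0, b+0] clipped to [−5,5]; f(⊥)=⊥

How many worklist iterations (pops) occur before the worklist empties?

12

Worklist (12 pops):
  #1 pop 0: in=⊥ → [-1,2] (no change)
  #2 pop 1: in=[-3,2] → [-3,2] (was ⊥); enqueue []
  #3 pop 2: in=⊥ → [0,2] (no change)
  #4 pop 3: in=⊥ → [-3,5] (was [-3,2]); enqueue [1]
  #5 pop 4: in=[-3,5] → [-2,1] (no change)
  #6 pop 5: in=[-2,1] → [-2,1] (was ⊥); enqueue [3]
  #7 pop 6: in=⊥ → [3,5] (no change)
  #8 pop 7: in=[-3,5] → [-3,5] (was ⊥); enqueue [4]
  #9 pop 1: in=[-3,5] → [-3,5] (was [-3,2]); enqueue [7]
  #10 pop 3: in=[-2,1] → [-3,5] (no change)
  #11 pop 4: in=[-3,5] → [-2,1] (no change)
  #12 pop 7: in=[-3,5] → [-3,5] (no change)

Fixpoint:
  val[0] = [-1,2]
  val[1] = [-3,5]
  val[2] = [0,2]
  val[3] = [-3,5]
  val[4] = [-2,1]
  val[5] = [-2,1]
  val[6] = [3,5]
  val[7] = [-3,5]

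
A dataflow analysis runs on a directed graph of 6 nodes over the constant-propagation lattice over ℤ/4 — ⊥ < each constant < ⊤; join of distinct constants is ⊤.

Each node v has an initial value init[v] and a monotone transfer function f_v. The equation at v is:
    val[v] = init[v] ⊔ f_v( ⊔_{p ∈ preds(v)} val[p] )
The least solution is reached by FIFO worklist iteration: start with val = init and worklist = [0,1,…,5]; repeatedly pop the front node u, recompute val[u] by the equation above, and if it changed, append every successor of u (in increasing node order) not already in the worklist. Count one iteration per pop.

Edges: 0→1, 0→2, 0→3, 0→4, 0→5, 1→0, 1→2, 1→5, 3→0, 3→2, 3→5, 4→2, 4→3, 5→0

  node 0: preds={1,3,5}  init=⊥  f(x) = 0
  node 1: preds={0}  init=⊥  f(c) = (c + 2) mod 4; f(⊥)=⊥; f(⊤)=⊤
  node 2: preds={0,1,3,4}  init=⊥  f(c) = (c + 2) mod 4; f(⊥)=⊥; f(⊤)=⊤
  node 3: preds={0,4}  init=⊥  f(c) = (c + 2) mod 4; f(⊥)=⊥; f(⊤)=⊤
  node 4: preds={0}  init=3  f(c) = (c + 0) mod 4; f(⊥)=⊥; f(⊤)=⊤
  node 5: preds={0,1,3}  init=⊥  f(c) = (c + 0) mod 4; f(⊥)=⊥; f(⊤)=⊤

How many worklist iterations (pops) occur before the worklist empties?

9

Iteration log — 9 steps:
  step 1. node 0  ⊔preds=⊥  new=0  old=⊥  +wl: 
  step 2. node 1  ⊔preds=0  new=2  old=⊥  +wl: 0
  step 3. node 2  ⊔preds=⊤  new=⊤  old=⊥  +wl: 
  step 4. node 3  ⊔preds=⊤  new=⊤  old=⊥  +wl: 2
  step 5. node 4  ⊔preds=0  new=⊤  old=3  +wl: 3
  step 6. node 5  ⊔preds=⊤  new=⊤  old=⊥  +wl: 
  step 7. node 0  ⊔preds=⊤  new=0  stable
  step 8. node 2  ⊔preds=⊤  new=⊤  stable
  step 9. node 3  ⊔preds=⊤  new=⊤  stable

Least fixpoint reached:
  node 0: 0
  node 1: 2
  node 2: ⊤
  node 3: ⊤
  node 4: ⊤
  node 5: ⊤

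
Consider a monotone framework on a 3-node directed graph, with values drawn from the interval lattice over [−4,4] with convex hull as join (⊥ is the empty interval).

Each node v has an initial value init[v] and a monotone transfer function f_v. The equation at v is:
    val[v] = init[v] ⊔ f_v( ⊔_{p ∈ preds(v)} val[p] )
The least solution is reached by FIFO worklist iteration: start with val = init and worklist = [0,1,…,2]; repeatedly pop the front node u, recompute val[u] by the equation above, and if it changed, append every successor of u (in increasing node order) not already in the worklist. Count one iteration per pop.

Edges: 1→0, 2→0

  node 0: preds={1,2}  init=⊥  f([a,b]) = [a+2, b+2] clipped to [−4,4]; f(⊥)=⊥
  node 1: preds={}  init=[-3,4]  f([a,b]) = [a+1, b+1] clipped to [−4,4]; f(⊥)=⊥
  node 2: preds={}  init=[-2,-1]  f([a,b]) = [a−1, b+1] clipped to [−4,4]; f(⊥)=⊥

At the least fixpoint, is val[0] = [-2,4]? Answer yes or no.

no

Iteration log — 3 steps:
  step 1. node 0  ⊔preds=[-3,4]  new=[-1,4]  old=⊥  +wl: 
  step 2. node 1  ⊔preds=⊥  new=[-3,4]  stable
  step 3. node 2  ⊔preds=⊥  new=[-2,-1]  stable

Least fixpoint reached:
  node 0: [-1,4]
  node 1: [-3,4]
  node 2: [-2,-1]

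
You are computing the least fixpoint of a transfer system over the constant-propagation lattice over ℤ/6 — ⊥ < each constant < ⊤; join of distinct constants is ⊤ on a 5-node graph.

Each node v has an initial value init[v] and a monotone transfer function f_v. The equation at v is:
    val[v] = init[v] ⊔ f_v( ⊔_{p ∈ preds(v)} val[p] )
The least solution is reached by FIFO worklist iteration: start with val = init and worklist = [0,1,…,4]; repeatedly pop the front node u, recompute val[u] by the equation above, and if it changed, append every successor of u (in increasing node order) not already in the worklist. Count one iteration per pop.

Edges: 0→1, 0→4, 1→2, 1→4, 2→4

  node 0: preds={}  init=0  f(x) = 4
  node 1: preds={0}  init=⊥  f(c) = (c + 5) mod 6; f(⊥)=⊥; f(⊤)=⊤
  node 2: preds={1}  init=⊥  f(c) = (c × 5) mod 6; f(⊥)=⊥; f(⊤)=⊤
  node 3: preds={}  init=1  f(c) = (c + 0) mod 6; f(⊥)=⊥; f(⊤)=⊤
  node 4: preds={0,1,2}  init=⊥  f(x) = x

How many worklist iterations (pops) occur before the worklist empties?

5

Worklist (5 pops):
  #1 pop 0: in=⊥ → ⊤ (was 0); enqueue []
  #2 pop 1: in=⊤ → ⊤ (was ⊥); enqueue []
  #3 pop 2: in=⊤ → ⊤ (was ⊥); enqueue []
  #4 pop 3: in=⊥ → 1 (no change)
  #5 pop 4: in=⊤ → ⊤ (was ⊥); enqueue []

Fixpoint:
  val[0] = ⊤
  val[1] = ⊤
  val[2] = ⊤
  val[3] = 1
  val[4] = ⊤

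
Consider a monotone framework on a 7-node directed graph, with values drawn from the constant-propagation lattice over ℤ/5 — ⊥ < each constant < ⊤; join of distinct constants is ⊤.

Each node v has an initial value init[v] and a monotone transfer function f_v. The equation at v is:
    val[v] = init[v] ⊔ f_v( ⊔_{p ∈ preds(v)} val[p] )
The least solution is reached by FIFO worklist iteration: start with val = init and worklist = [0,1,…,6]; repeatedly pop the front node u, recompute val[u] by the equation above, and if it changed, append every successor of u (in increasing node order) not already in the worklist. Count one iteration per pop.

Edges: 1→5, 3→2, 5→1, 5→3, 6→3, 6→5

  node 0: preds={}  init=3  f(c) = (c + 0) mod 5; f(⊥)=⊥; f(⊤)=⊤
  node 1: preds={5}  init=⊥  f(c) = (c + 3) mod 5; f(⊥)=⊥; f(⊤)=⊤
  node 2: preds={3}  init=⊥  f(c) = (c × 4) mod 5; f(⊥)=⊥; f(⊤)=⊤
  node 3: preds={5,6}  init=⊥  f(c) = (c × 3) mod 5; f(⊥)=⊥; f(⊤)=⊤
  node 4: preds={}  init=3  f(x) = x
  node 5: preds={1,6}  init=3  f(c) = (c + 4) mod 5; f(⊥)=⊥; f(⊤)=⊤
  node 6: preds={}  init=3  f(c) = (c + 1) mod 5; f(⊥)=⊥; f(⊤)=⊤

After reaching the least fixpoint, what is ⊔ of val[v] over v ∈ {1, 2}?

Iteration log — 12 steps:
  step 1. node 0  ⊔preds=⊥  new=3  stable
  step 2. node 1  ⊔preds=3  new=1  old=⊥  +wl: 
  step 3. node 2  ⊔preds=⊥  new=⊥  stable
  step 4. node 3  ⊔preds=3  new=4  old=⊥  +wl: 2
  step 5. node 4  ⊔preds=⊥  new=3  stable
  step 6. node 5  ⊔preds=⊤  new=⊤  old=3  +wl: 1,3
  step 7. node 6  ⊔preds=⊥  new=3  stable
  step 8. node 2  ⊔preds=4  new=1  old=⊥  +wl: 
  step 9. node 1  ⊔preds=⊤  new=⊤  old=1  +wl: 5
  step 10. node 3  ⊔preds=⊤  new=⊤  old=4  +wl: 2
  step 11. node 5  ⊔preds=⊤  new=⊤  stable
  step 12. node 2  ⊔preds=⊤  new=⊤  old=1  +wl: 

Least fixpoint reached:
  node 0: 3
  node 1: ⊤
  node 2: ⊤
  node 3: ⊤
  node 4: 3
  node 5: ⊤
  node 6: 3

⊤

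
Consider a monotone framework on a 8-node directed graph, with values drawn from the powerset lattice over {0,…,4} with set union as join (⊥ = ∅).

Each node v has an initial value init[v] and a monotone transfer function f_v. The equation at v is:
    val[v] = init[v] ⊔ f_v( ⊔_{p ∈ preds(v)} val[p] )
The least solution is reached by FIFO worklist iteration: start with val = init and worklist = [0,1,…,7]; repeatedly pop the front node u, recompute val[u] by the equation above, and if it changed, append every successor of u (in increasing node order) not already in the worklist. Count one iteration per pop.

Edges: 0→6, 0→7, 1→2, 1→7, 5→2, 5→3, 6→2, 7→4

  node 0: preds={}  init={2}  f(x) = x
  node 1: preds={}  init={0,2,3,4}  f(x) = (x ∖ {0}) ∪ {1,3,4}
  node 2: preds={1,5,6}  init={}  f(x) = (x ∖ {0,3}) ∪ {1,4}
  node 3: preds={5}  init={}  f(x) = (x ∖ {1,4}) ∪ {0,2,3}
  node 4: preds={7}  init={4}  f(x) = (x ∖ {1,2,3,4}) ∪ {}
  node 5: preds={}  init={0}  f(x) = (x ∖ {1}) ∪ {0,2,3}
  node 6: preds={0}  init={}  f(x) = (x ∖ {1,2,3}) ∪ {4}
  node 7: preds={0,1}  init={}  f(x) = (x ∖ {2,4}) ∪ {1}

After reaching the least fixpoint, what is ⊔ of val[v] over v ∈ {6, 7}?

Worklist (11 pops):
  #1 pop 0: in={} → {2} (no change)
  #2 pop 1: in={} → {0,1,2,3,4} (was {0,2,3,4}); enqueue []
  #3 pop 2: in={0,1,2,3,4} → {1,2,4} (was {}); enqueue []
  #4 pop 3: in={0} → {0,2,3} (was {}); enqueue []
  #5 pop 4: in={} → {4} (no change)
  #6 pop 5: in={} → {0,2,3} (was {0}); enqueue [2,3]
  #7 pop 6: in={2} → {4} (was {}); enqueue []
  #8 pop 7: in={0,1,2,3,4} → {0,1,3} (was {}); enqueue [4]
  #9 pop 2: in={0,1,2,3,4} → {1,2,4} (no change)
  #10 pop 3: in={0,2,3} → {0,2,3} (no change)
  #11 pop 4: in={0,1,3} → {0,4} (was {4}); enqueue []

Fixpoint:
  val[0] = {2}
  val[1] = {0,1,2,3,4}
  val[2] = {1,2,4}
  val[3] = {0,2,3}
  val[4] = {0,4}
  val[5] = {0,2,3}
  val[6] = {4}
  val[7] = {0,1,3}

{0,1,3,4}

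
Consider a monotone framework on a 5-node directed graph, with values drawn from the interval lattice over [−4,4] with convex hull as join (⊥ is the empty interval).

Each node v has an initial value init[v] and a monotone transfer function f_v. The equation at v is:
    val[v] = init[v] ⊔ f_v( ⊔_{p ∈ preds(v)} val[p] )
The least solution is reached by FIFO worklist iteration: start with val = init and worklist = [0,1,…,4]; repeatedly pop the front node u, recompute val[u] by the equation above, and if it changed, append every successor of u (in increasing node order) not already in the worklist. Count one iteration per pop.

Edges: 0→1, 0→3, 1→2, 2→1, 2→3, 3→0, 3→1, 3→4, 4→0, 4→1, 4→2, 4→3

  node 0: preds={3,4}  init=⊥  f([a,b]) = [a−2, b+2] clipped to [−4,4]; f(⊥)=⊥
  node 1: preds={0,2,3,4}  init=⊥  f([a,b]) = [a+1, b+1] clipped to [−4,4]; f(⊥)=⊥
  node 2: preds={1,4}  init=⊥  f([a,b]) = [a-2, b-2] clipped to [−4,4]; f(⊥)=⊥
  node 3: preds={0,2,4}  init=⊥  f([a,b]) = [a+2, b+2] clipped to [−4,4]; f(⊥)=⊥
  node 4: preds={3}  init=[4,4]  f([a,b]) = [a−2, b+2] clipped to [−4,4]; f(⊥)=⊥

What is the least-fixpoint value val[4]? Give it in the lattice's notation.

Iteration log — 29 steps:
  step 1. node 0  ⊔preds=[4,4]  new=[2,4]  old=⊥  +wl: 
  step 2. node 1  ⊔preds=[2,4]  new=[3,4]  old=⊥  +wl: 
  step 3. node 2  ⊔preds=[3,4]  new=[1,2]  old=⊥  +wl: 1
  step 4. node 3  ⊔preds=[1,4]  new=[3,4]  old=⊥  +wl: 0
  step 5. node 4  ⊔preds=[3,4]  new=[1,4]  old=[4,4]  +wl: 2,3
  step 6. node 1  ⊔preds=[1,4]  new=[2,4]  old=[3,4]  +wl: 
  step 7. node 0  ⊔preds=[1,4]  new=[-1,4]  old=[2,4]  +wl: 1
  step 8. node 2  ⊔preds=[1,4]  new=[-1,2]  old=[1,2]  +wl: 
  step 9. node 3  ⊔preds=[-1,4]  new=[1,4]  old=[3,4]  +wl: 0,4
  step 10. node 1  ⊔preds=[-1,4]  new=[0,4]  old=[2,4]  +wl: 2
  step 11. node 0  ⊔preds=[1,4]  new=[-1,4]  stable
  step 12. node 4  ⊔preds=[1,4]  new=[-1,4]  old=[1,4]  +wl: 0,1,3
  step 13. node 2  ⊔preds=[-1,4]  new=[-3,2]  old=[-1,2]  +wl: 
  step 14. node 0  ⊔preds=[-1,4]  new=[-3,4]  old=[-1,4]  +wl: 
  step 15. node 1  ⊔preds=[-3,4]  new=[-2,4]  old=[0,4]  +wl: 2
  step 16. node 3  ⊔preds=[-3,4]  new=[-1,4]  old=[1,4]  +wl: 0,1,4
  step 17. node 2  ⊔preds=[-2,4]  new=[-4,2]  old=[-3,2]  +wl: 3
  step 18. node 0  ⊔preds=[-1,4]  new=[-3,4]  stable
  step 19. node 1  ⊔preds=[-4,4]  new=[-3,4]  old=[-2,4]  +wl: 2
  step 20. node 4  ⊔preds=[-1,4]  new=[-3,4]  old=[-1,4]  +wl: 0,1
  step 21. node 3  ⊔preds=[-4,4]  new=[-2,4]  old=[-1,4]  +wl: 4
  step 22. node 2  ⊔preds=[-3,4]  new=[-4,2]  stable
  step 23. node 0  ⊔preds=[-3,4]  new=[-4,4]  old=[-3,4]  +wl: 3
  step 24. node 1  ⊔preds=[-4,4]  new=[-3,4]  stable
  step 25. node 4  ⊔preds=[-2,4]  new=[-4,4]  old=[-3,4]  +wl: 0,1,2
  step 26. node 3  ⊔preds=[-4,4]  new=[-2,4]  stable
  step 27. node 0  ⊔preds=[-4,4]  new=[-4,4]  stable
  step 28. node 1  ⊔preds=[-4,4]  new=[-3,4]  stable
  step 29. node 2  ⊔preds=[-4,4]  new=[-4,2]  stable

Least fixpoint reached:
  node 0: [-4,4]
  node 1: [-3,4]
  node 2: [-4,2]
  node 3: [-2,4]
  node 4: [-4,4]

[-4,4]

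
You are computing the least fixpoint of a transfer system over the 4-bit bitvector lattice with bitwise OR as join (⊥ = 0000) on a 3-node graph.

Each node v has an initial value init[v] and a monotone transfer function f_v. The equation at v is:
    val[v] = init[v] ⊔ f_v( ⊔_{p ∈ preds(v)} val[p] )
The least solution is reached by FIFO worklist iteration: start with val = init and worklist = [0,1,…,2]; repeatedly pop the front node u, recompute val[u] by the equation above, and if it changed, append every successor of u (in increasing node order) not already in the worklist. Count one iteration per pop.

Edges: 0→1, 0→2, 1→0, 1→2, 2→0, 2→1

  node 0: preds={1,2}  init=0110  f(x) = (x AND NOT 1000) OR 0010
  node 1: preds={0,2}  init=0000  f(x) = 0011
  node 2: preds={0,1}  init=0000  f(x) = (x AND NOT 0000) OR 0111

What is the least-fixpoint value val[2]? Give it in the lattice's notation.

0111

Trace (6 dequeues):
  [1] u=0 | in 0000 | out 0110 | ==
  [2] u=1 | in 0110 | out 0011 | prev 0000 | push {0}
  [3] u=2 | in 0111 | out 0111 | prev 0000 | push {1}
  [4] u=0 | in 0111 | out 0111 | prev 0110 | push {2}
  [5] u=1 | in 0111 | out 0011 | ==
  [6] u=2 | in 0111 | out 0111 | ==

Converged values:
  [0] 0111
  [1] 0011
  [2] 0111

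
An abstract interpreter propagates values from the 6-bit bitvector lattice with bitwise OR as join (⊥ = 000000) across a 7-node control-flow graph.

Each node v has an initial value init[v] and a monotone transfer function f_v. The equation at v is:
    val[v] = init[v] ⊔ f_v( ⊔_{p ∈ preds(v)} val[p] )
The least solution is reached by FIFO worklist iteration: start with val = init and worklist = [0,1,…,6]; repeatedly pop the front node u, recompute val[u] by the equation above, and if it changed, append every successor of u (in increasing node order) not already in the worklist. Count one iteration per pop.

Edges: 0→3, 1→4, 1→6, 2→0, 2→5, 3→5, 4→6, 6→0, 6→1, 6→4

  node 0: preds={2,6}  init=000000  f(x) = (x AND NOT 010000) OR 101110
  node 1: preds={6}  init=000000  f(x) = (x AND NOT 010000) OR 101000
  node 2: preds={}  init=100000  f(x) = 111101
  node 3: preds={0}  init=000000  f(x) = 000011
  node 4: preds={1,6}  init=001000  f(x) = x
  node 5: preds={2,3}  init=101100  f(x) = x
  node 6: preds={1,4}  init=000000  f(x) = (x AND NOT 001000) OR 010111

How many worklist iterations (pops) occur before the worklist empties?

Worklist (12 pops):
  #1 pop 0: in=100000 → 101110 (was 000000); enqueue []
  #2 pop 1: in=000000 → 101000 (was 000000); enqueue []
  #3 pop 2: in=000000 → 111101 (was 100000); enqueue [0]
  #4 pop 3: in=101110 → 000011 (was 000000); enqueue []
  #5 pop 4: in=101000 → 101000 (was 001000); enqueue []
  #6 pop 5: in=111111 → 111111 (was 101100); enqueue []
  #7 pop 6: in=101000 → 110111 (was 000000); enqueue [1,4]
  #8 pop 0: in=111111 → 101111 (was 101110); enqueue [3]
  #9 pop 1: in=110111 → 101111 (was 101000); enqueue [6]
  #10 pop 4: in=111111 → 111111 (was 101000); enqueue []
  #11 pop 3: in=101111 → 000011 (no change)
  #12 pop 6: in=111111 → 110111 (no change)

Fixpoint:
  val[0] = 101111
  val[1] = 101111
  val[2] = 111101
  val[3] = 000011
  val[4] = 111111
  val[5] = 111111
  val[6] = 110111

12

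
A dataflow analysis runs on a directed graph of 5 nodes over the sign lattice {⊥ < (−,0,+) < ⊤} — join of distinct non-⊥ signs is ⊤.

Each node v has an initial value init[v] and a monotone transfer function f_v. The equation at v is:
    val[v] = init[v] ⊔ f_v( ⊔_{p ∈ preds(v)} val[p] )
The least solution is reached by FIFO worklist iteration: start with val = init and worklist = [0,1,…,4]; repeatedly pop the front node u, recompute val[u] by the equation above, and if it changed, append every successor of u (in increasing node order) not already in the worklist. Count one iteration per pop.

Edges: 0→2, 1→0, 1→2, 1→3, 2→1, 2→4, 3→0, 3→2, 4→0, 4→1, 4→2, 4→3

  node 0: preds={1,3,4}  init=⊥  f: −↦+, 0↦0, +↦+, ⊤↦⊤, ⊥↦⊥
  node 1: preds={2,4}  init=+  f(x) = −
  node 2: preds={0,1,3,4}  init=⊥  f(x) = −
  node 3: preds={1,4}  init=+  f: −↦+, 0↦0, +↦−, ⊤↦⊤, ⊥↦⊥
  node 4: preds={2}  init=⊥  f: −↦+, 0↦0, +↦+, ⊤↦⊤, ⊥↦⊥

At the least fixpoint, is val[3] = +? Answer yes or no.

no

Worklist (9 pops):
  #1 pop 0: in=+ → + (was ⊥); enqueue []
  #2 pop 1: in=⊥ → ⊤ (was +); enqueue [0]
  #3 pop 2: in=⊤ → − (was ⊥); enqueue [1]
  #4 pop 3: in=⊤ → ⊤ (was +); enqueue [2]
  #5 pop 4: in=− → + (was ⊥); enqueue [3]
  #6 pop 0: in=⊤ → ⊤ (was +); enqueue []
  #7 pop 1: in=⊤ → ⊤ (no change)
  #8 pop 2: in=⊤ → − (no change)
  #9 pop 3: in=⊤ → ⊤ (no change)

Fixpoint:
  val[0] = ⊤
  val[1] = ⊤
  val[2] = −
  val[3] = ⊤
  val[4] = +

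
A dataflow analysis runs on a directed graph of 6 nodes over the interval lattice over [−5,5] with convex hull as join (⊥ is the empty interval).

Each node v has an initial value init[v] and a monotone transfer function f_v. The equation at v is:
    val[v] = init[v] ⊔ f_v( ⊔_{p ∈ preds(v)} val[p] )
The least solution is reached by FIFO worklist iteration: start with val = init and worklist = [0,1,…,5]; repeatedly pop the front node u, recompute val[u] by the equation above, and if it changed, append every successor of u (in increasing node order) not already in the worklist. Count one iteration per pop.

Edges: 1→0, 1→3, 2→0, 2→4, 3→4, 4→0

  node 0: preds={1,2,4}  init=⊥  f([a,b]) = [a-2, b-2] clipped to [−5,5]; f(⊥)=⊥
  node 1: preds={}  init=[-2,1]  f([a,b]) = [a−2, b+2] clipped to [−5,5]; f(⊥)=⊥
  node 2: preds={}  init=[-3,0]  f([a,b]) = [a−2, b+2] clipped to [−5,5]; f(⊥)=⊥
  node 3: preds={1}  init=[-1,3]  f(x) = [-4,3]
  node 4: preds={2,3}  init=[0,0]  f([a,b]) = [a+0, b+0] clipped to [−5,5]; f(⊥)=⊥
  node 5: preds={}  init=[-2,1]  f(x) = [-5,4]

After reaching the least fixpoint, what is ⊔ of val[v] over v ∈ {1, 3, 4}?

Trace (7 dequeues):
  [1] u=0 | in [-3,1] | out [-5,-1] | prev ⊥ | push {}
  [2] u=1 | in ⊥ | out [-2,1] | ==
  [3] u=2 | in ⊥ | out [-3,0] | ==
  [4] u=3 | in [-2,1] | out [-4,3] | prev [-1,3] | push {}
  [5] u=4 | in [-4,3] | out [-4,3] | prev [0,0] | push {0}
  [6] u=5 | in ⊥ | out [-5,4] | prev [-2,1] | push {}
  [7] u=0 | in [-4,3] | out [-5,1] | prev [-5,-1] | push {}

Converged values:
  [0] [-5,1]
  [1] [-2,1]
  [2] [-3,0]
  [3] [-4,3]
  [4] [-4,3]
  [5] [-5,4]

[-4,3]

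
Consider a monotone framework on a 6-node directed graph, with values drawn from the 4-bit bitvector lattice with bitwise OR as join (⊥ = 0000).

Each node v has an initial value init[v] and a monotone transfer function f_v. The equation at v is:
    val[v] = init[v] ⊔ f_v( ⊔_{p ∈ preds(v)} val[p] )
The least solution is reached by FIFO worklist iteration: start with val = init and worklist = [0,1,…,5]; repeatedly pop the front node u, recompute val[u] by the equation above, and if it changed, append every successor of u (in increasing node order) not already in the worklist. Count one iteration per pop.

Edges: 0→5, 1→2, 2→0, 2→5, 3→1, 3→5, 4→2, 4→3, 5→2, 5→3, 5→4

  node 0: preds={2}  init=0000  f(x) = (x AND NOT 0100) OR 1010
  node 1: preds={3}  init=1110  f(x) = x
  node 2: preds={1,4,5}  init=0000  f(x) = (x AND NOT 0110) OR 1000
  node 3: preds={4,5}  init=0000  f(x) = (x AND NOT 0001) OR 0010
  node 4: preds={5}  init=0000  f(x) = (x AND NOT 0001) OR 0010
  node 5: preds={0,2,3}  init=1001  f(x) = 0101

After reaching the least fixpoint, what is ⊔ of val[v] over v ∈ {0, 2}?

1011

Worklist (15 pops):
  #1 pop 0: in=0000 → 1010 (was 0000); enqueue []
  #2 pop 1: in=0000 → 1110 (no change)
  #3 pop 2: in=1111 → 1001 (was 0000); enqueue [0]
  #4 pop 3: in=1001 → 1010 (was 0000); enqueue [1]
  #5 pop 4: in=1001 → 1010 (was 0000); enqueue [2,3]
  #6 pop 5: in=1011 → 1101 (was 1001); enqueue [4]
  #7 pop 0: in=1001 → 1011 (was 1010); enqueue [5]
  #8 pop 1: in=1010 → 1110 (no change)
  #9 pop 2: in=1111 → 1001 (no change)
  #10 pop 3: in=1111 → 1110 (was 1010); enqueue [1]
  #11 pop 4: in=1101 → 1110 (was 1010); enqueue [2,3]
  #12 pop 5: in=1111 → 1101 (no change)
  #13 pop 1: in=1110 → 1110 (no change)
  #14 pop 2: in=1111 → 1001 (no change)
  #15 pop 3: in=1111 → 1110 (no change)

Fixpoint:
  val[0] = 1011
  val[1] = 1110
  val[2] = 1001
  val[3] = 1110
  val[4] = 1110
  val[5] = 1101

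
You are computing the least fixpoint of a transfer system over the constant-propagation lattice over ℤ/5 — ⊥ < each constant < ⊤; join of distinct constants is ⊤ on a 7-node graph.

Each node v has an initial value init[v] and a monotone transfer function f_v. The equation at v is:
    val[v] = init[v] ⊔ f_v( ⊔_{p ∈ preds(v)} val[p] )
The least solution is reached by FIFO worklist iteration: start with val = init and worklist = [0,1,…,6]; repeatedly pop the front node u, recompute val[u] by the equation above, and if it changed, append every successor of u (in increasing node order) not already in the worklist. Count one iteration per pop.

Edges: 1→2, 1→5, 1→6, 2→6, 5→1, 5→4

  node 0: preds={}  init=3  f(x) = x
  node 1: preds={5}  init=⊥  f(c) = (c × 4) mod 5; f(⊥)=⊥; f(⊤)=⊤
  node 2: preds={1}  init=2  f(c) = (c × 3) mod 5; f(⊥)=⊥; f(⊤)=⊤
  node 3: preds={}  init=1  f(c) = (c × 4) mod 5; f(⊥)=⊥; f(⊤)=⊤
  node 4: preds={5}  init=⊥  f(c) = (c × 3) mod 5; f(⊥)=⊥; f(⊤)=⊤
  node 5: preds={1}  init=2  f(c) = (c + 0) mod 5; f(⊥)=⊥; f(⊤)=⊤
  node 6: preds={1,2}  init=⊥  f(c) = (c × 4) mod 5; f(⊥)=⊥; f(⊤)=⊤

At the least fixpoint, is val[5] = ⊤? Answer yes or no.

Worklist (12 pops):
  #1 pop 0: in=⊥ → 3 (no change)
  #2 pop 1: in=2 → 3 (was ⊥); enqueue []
  #3 pop 2: in=3 → ⊤ (was 2); enqueue []
  #4 pop 3: in=⊥ → 1 (no change)
  #5 pop 4: in=2 → 1 (was ⊥); enqueue []
  #6 pop 5: in=3 → ⊤ (was 2); enqueue [1,4]
  #7 pop 6: in=⊤ → ⊤ (was ⊥); enqueue []
  #8 pop 1: in=⊤ → ⊤ (was 3); enqueue [2,5,6]
  #9 pop 4: in=⊤ → ⊤ (was 1); enqueue []
  #10 pop 2: in=⊤ → ⊤ (no change)
  #11 pop 5: in=⊤ → ⊤ (no change)
  #12 pop 6: in=⊤ → ⊤ (no change)

Fixpoint:
  val[0] = 3
  val[1] = ⊤
  val[2] = ⊤
  val[3] = 1
  val[4] = ⊤
  val[5] = ⊤
  val[6] = ⊤

yes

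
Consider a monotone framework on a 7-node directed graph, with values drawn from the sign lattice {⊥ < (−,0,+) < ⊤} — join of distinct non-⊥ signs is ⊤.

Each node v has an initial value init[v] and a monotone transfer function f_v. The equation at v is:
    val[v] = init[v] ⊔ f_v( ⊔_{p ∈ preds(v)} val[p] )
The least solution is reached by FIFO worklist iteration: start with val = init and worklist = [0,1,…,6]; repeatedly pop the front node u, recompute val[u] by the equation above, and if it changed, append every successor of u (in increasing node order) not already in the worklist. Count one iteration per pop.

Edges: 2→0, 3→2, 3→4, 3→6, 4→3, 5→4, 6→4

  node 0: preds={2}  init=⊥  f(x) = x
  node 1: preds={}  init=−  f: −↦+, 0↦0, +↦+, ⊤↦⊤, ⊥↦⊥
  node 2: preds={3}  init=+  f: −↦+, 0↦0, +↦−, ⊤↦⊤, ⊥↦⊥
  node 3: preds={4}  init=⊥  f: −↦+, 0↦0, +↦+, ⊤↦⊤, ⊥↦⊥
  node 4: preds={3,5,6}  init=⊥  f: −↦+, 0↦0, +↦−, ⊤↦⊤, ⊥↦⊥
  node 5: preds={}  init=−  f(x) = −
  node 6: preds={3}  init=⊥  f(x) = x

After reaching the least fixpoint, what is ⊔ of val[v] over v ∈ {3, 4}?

Worklist (17 pops):
  #1 pop 0: in=+ → + (was ⊥); enqueue []
  #2 pop 1: in=⊥ → − (no change)
  #3 pop 2: in=⊥ → + (no change)
  #4 pop 3: in=⊥ → ⊥ (no change)
  #5 pop 4: in=− → + (was ⊥); enqueue [3]
  #6 pop 5: in=⊥ → − (no change)
  #7 pop 6: in=⊥ → ⊥ (no change)
  #8 pop 3: in=+ → + (was ⊥); enqueue [2,4,6]
  #9 pop 2: in=+ → ⊤ (was +); enqueue [0]
  #10 pop 4: in=⊤ → ⊤ (was +); enqueue [3]
  #11 pop 6: in=+ → + (was ⊥); enqueue [4]
  #12 pop 0: in=⊤ → ⊤ (was +); enqueue []
  #13 pop 3: in=⊤ → ⊤ (was +); enqueue [2,6]
  #14 pop 4: in=⊤ → ⊤ (no change)
  #15 pop 2: in=⊤ → ⊤ (no change)
  #16 pop 6: in=⊤ → ⊤ (was +); enqueue [4]
  #17 pop 4: in=⊤ → ⊤ (no change)

Fixpoint:
  val[0] = ⊤
  val[1] = −
  val[2] = ⊤
  val[3] = ⊤
  val[4] = ⊤
  val[5] = −
  val[6] = ⊤

⊤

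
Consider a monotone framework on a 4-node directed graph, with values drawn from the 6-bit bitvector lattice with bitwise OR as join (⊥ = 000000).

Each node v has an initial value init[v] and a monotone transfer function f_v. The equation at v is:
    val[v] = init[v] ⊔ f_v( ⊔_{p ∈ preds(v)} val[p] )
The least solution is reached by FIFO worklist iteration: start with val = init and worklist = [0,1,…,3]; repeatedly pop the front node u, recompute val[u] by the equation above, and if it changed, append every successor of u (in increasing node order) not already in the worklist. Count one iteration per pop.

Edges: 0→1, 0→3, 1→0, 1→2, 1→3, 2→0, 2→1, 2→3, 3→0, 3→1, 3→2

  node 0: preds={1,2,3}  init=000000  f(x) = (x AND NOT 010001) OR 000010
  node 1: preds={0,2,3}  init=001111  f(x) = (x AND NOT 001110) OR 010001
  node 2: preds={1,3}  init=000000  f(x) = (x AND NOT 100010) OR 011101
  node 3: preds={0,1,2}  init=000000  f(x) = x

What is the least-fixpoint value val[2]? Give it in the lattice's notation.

Trace (7 dequeues):
  [1] u=0 | in 001111 | out 001110 | prev 000000 | push {}
  [2] u=1 | in 001110 | out 011111 | prev 001111 | push {0}
  [3] u=2 | in 011111 | out 011101 | prev 000000 | push {1}
  [4] u=3 | in 011111 | out 011111 | prev 000000 | push {2}
  [5] u=0 | in 011111 | out 001110 | ==
  [6] u=1 | in 011111 | out 011111 | ==
  [7] u=2 | in 011111 | out 011101 | ==

Converged values:
  [0] 001110
  [1] 011111
  [2] 011101
  [3] 011111

011101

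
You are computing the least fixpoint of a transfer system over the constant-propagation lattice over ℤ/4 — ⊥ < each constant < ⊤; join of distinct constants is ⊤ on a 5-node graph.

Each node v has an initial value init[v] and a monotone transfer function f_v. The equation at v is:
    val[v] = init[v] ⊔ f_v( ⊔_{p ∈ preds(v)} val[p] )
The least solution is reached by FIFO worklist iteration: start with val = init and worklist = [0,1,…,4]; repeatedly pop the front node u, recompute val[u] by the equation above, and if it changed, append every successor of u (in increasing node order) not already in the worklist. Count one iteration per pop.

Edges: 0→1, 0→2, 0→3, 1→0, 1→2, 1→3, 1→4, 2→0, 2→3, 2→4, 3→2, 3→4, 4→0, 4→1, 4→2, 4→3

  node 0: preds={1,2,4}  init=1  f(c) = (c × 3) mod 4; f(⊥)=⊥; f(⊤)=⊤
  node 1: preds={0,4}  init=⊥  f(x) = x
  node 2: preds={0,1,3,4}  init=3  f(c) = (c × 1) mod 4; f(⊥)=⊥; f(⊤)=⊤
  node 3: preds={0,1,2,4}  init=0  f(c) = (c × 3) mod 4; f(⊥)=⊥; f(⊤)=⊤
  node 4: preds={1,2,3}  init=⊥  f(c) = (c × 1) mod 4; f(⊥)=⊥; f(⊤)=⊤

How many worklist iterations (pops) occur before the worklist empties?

12

Iteration log — 12 steps:
  step 1. node 0  ⊔preds=3  new=1  stable
  step 2. node 1  ⊔preds=1  new=1  old=⊥  +wl: 0
  step 3. node 2  ⊔preds=⊤  new=⊤  old=3  +wl: 
  step 4. node 3  ⊔preds=⊤  new=⊤  old=0  +wl: 2
  step 5. node 4  ⊔preds=⊤  new=⊤  old=⊥  +wl: 1,3
  step 6. node 0  ⊔preds=⊤  new=⊤  old=1  +wl: 
  step 7. node 2  ⊔preds=⊤  new=⊤  stable
  step 8. node 1  ⊔preds=⊤  new=⊤  old=1  +wl: 0,2,4
  step 9. node 3  ⊔preds=⊤  new=⊤  stable
  step 10. node 0  ⊔preds=⊤  new=⊤  stable
  step 11. node 2  ⊔preds=⊤  new=⊤  stable
  step 12. node 4  ⊔preds=⊤  new=⊤  stable

Least fixpoint reached:
  node 0: ⊤
  node 1: ⊤
  node 2: ⊤
  node 3: ⊤
  node 4: ⊤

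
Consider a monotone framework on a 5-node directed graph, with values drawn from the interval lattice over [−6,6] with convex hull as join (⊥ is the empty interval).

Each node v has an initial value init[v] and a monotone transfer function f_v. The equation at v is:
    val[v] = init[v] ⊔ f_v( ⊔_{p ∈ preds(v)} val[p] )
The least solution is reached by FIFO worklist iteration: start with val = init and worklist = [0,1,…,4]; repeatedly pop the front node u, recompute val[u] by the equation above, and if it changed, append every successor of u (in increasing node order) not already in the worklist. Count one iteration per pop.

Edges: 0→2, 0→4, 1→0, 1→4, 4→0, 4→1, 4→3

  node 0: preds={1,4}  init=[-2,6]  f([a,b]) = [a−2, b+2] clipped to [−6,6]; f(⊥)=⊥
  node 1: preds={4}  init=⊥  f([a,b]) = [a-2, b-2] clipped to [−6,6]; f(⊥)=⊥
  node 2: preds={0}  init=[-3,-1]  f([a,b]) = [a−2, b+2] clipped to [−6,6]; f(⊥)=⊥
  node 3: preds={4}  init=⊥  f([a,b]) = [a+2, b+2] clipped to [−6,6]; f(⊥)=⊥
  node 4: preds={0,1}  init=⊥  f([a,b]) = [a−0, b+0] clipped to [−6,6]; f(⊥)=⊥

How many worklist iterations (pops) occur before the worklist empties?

18

Worklist (18 pops):
  #1 pop 0: in=⊥ → [-2,6] (no change)
  #2 pop 1: in=⊥ → ⊥ (no change)
  #3 pop 2: in=[-2,6] → [-4,6] (was [-3,-1]); enqueue []
  #4 pop 3: in=⊥ → ⊥ (no change)
  #5 pop 4: in=[-2,6] → [-2,6] (was ⊥); enqueue [0,1,3]
  #6 pop 0: in=[-2,6] → [-4,6] (was [-2,6]); enqueue [2,4]
  #7 pop 1: in=[-2,6] → [-4,4] (was ⊥); enqueue [0]
  #8 pop 3: in=[-2,6] → [0,6] (was ⊥); enqueue []
  #9 pop 2: in=[-4,6] → [-6,6] (was [-4,6]); enqueue []
  #10 pop 4: in=[-4,6] → [-4,6] (was [-2,6]); enqueue [1,3]
  #11 pop 0: in=[-4,6] → [-6,6] (was [-4,6]); enqueue [2,4]
  #12 pop 1: in=[-4,6] → [-6,4] (was [-4,4]); enqueue [0]
  #13 pop 3: in=[-4,6] → [-2,6] (was [0,6]); enqueue []
  #14 pop 2: in=[-6,6] → [-6,6] (no change)
  #15 pop 4: in=[-6,6] → [-6,6] (was [-4,6]); enqueue [1,3]
  #16 pop 0: in=[-6,6] → [-6,6] (no change)
  #17 pop 1: in=[-6,6] → [-6,4] (no change)
  #18 pop 3: in=[-6,6] → [-4,6] (was [-2,6]); enqueue []

Fixpoint:
  val[0] = [-6,6]
  val[1] = [-6,4]
  val[2] = [-6,6]
  val[3] = [-4,6]
  val[4] = [-6,6]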